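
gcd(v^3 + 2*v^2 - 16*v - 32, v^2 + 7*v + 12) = v + 4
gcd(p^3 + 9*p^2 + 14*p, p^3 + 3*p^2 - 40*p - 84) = p^2 + 9*p + 14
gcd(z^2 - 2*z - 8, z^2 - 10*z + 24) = z - 4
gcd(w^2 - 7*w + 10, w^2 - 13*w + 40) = w - 5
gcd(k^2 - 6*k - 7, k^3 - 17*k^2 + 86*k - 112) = k - 7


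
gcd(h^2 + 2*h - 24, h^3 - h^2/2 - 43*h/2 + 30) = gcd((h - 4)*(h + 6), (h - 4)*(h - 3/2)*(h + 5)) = h - 4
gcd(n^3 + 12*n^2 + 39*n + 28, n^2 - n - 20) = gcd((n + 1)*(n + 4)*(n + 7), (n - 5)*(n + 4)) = n + 4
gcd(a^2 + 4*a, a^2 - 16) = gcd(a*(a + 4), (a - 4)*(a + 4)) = a + 4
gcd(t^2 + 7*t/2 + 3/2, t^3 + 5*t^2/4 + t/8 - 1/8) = t + 1/2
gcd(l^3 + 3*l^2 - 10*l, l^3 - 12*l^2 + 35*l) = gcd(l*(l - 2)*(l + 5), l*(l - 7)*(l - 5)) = l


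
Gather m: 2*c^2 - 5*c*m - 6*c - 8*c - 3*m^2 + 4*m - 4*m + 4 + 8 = 2*c^2 - 5*c*m - 14*c - 3*m^2 + 12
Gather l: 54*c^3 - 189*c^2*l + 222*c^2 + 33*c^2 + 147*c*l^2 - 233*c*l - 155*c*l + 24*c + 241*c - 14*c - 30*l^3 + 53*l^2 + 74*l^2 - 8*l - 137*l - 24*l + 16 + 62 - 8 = 54*c^3 + 255*c^2 + 251*c - 30*l^3 + l^2*(147*c + 127) + l*(-189*c^2 - 388*c - 169) + 70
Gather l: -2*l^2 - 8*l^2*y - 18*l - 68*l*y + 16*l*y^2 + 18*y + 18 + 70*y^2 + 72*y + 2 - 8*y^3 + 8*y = l^2*(-8*y - 2) + l*(16*y^2 - 68*y - 18) - 8*y^3 + 70*y^2 + 98*y + 20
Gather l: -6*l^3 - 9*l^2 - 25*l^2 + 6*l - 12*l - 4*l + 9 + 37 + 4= -6*l^3 - 34*l^2 - 10*l + 50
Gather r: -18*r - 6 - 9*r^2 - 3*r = -9*r^2 - 21*r - 6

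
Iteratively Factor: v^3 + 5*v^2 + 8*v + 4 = (v + 1)*(v^2 + 4*v + 4) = (v + 1)*(v + 2)*(v + 2)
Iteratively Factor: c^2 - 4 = (c - 2)*(c + 2)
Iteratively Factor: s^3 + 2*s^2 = (s)*(s^2 + 2*s) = s*(s + 2)*(s)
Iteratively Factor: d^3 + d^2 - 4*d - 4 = (d + 1)*(d^2 - 4) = (d + 1)*(d + 2)*(d - 2)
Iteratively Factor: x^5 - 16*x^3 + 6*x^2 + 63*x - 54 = (x + 3)*(x^4 - 3*x^3 - 7*x^2 + 27*x - 18) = (x - 3)*(x + 3)*(x^3 - 7*x + 6) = (x - 3)*(x - 2)*(x + 3)*(x^2 + 2*x - 3) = (x - 3)*(x - 2)*(x - 1)*(x + 3)*(x + 3)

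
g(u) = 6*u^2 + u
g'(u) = 12*u + 1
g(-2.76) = 42.95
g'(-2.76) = -32.12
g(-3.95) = 89.66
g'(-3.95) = -46.40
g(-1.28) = 8.55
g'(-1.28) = -14.36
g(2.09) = 28.30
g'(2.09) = 26.08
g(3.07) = 59.62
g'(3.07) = 37.84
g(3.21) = 65.03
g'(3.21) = 39.52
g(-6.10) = 217.16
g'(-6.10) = -72.20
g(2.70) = 46.44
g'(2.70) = 33.40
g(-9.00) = 477.00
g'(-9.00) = -107.00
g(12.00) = 876.00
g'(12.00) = 145.00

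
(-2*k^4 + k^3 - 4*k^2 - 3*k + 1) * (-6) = 12*k^4 - 6*k^3 + 24*k^2 + 18*k - 6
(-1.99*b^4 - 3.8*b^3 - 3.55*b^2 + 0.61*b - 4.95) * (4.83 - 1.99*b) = 3.9601*b^5 - 2.0497*b^4 - 11.2895*b^3 - 18.3604*b^2 + 12.7968*b - 23.9085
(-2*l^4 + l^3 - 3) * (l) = -2*l^5 + l^4 - 3*l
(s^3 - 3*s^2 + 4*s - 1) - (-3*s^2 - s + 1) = s^3 + 5*s - 2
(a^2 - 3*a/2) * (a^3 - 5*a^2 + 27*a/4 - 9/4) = a^5 - 13*a^4/2 + 57*a^3/4 - 99*a^2/8 + 27*a/8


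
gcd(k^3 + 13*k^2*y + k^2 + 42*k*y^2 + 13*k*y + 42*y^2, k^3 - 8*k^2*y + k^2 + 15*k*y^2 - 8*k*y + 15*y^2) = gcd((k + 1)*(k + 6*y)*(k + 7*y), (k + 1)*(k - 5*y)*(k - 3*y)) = k + 1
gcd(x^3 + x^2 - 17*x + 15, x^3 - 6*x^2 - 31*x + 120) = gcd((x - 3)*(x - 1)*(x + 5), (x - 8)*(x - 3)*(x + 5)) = x^2 + 2*x - 15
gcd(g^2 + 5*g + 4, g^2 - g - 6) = 1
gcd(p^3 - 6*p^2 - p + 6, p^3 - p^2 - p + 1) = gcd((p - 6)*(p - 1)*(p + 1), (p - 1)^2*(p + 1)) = p^2 - 1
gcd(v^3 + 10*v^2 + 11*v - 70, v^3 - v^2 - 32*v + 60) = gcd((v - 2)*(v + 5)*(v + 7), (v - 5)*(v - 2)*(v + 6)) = v - 2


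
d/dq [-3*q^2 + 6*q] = 6 - 6*q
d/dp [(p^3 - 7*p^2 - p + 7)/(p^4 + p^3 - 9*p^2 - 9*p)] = (-p^4 + 16*p^3 - 30*p^2 + 63)/(p^2*(p^4 - 18*p^2 + 81))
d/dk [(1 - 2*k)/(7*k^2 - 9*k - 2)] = (14*k^2 - 14*k + 13)/(49*k^4 - 126*k^3 + 53*k^2 + 36*k + 4)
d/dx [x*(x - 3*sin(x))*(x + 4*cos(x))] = -x*(x - 3*sin(x))*(4*sin(x) - 1) - x*(x + 4*cos(x))*(3*cos(x) - 1) + (x - 3*sin(x))*(x + 4*cos(x))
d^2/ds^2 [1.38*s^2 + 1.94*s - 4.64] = 2.76000000000000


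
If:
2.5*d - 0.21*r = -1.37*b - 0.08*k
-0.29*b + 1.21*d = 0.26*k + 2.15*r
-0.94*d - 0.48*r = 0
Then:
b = 1.82565970225545*r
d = -0.51063829787234*r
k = -12.6819755926139*r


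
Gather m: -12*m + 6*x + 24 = -12*m + 6*x + 24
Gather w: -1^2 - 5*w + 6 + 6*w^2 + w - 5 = 6*w^2 - 4*w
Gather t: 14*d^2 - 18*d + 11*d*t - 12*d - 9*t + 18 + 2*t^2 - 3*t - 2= 14*d^2 - 30*d + 2*t^2 + t*(11*d - 12) + 16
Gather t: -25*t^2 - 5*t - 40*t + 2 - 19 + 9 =-25*t^2 - 45*t - 8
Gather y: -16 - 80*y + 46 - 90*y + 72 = 102 - 170*y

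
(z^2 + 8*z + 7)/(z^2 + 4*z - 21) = (z + 1)/(z - 3)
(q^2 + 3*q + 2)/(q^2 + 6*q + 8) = (q + 1)/(q + 4)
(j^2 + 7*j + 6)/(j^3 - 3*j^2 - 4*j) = (j + 6)/(j*(j - 4))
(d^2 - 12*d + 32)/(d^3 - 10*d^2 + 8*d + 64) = 1/(d + 2)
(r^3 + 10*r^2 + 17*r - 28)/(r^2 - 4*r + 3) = (r^2 + 11*r + 28)/(r - 3)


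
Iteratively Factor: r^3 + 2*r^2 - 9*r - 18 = (r - 3)*(r^2 + 5*r + 6) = (r - 3)*(r + 2)*(r + 3)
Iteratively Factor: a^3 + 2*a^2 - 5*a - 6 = (a + 3)*(a^2 - a - 2) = (a - 2)*(a + 3)*(a + 1)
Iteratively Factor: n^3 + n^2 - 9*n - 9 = (n + 1)*(n^2 - 9) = (n + 1)*(n + 3)*(n - 3)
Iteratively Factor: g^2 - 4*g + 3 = (g - 3)*(g - 1)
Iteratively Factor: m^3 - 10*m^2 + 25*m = (m - 5)*(m^2 - 5*m) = m*(m - 5)*(m - 5)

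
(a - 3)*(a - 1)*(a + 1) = a^3 - 3*a^2 - a + 3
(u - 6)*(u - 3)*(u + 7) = u^3 - 2*u^2 - 45*u + 126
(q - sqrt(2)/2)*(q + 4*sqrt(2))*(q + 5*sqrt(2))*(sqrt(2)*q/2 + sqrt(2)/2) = sqrt(2)*q^4/2 + sqrt(2)*q^3/2 + 17*q^3/2 + 17*q^2/2 + 31*sqrt(2)*q^2/2 - 20*q + 31*sqrt(2)*q/2 - 20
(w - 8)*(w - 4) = w^2 - 12*w + 32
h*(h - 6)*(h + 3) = h^3 - 3*h^2 - 18*h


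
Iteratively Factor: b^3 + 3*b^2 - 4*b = (b - 1)*(b^2 + 4*b) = b*(b - 1)*(b + 4)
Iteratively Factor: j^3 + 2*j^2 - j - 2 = (j - 1)*(j^2 + 3*j + 2) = (j - 1)*(j + 1)*(j + 2)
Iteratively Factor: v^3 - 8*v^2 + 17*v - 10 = (v - 2)*(v^2 - 6*v + 5) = (v - 2)*(v - 1)*(v - 5)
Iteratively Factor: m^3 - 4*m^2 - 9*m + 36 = (m + 3)*(m^2 - 7*m + 12) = (m - 3)*(m + 3)*(m - 4)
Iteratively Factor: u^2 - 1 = (u + 1)*(u - 1)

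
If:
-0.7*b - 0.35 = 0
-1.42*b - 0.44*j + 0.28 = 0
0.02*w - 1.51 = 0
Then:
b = -0.50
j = 2.25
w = 75.50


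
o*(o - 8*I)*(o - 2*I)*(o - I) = o^4 - 11*I*o^3 - 26*o^2 + 16*I*o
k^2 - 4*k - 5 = (k - 5)*(k + 1)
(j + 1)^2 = j^2 + 2*j + 1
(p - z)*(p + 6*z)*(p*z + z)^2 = p^4*z^2 + 5*p^3*z^3 + 2*p^3*z^2 - 6*p^2*z^4 + 10*p^2*z^3 + p^2*z^2 - 12*p*z^4 + 5*p*z^3 - 6*z^4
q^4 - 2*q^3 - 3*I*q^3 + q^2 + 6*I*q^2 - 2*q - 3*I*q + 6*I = (q - 2)*(q - 3*I)*(q - I)*(q + I)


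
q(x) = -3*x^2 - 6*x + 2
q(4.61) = -89.42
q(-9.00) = -187.00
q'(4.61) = -33.66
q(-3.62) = -15.59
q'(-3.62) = 15.72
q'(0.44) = -8.64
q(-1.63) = 3.81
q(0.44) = -1.22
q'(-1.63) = 3.78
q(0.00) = 2.00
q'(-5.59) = 27.54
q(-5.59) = -58.20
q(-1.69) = 3.57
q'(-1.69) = 4.14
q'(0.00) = -6.00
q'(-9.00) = 48.00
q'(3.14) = -24.84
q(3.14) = -46.42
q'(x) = -6*x - 6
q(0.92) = -6.06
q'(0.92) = -11.52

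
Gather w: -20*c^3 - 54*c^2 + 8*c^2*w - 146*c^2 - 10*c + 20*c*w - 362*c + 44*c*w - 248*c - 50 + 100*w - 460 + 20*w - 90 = -20*c^3 - 200*c^2 - 620*c + w*(8*c^2 + 64*c + 120) - 600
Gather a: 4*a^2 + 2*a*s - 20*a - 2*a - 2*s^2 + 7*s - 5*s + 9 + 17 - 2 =4*a^2 + a*(2*s - 22) - 2*s^2 + 2*s + 24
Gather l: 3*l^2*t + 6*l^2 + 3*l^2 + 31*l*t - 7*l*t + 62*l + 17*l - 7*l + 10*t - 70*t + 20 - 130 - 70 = l^2*(3*t + 9) + l*(24*t + 72) - 60*t - 180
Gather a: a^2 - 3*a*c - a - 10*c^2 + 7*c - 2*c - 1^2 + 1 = a^2 + a*(-3*c - 1) - 10*c^2 + 5*c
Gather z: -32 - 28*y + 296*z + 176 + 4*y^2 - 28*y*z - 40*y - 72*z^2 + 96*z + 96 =4*y^2 - 68*y - 72*z^2 + z*(392 - 28*y) + 240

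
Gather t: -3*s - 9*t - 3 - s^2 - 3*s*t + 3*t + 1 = -s^2 - 3*s + t*(-3*s - 6) - 2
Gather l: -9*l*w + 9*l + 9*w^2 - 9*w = l*(9 - 9*w) + 9*w^2 - 9*w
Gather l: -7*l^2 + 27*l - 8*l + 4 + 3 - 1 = -7*l^2 + 19*l + 6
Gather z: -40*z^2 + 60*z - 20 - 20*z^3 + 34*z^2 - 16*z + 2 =-20*z^3 - 6*z^2 + 44*z - 18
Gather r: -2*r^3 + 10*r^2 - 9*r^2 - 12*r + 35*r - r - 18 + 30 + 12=-2*r^3 + r^2 + 22*r + 24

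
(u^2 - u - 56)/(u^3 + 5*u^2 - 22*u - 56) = (u - 8)/(u^2 - 2*u - 8)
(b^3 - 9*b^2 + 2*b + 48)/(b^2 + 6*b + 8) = (b^2 - 11*b + 24)/(b + 4)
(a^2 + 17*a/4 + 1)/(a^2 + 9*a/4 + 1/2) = (a + 4)/(a + 2)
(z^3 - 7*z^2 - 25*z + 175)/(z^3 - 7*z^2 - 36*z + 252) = (z^2 - 25)/(z^2 - 36)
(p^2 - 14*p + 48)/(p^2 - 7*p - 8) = (p - 6)/(p + 1)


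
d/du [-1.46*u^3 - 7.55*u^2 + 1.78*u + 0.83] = -4.38*u^2 - 15.1*u + 1.78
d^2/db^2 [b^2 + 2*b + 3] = 2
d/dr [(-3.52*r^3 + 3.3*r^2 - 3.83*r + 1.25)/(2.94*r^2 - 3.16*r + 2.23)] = (-10.3488*r^4 + 22.2464*r^3 - 22.7166*r^2 + 7.368*r - 4.5909)/(8.6436*r^4 - 18.5808*r^3 + 23.098*r^2 - 14.0936*r + 4.9729)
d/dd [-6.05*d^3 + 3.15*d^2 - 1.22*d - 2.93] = -18.15*d^2 + 6.3*d - 1.22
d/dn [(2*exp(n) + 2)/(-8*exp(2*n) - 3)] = 2*(16*(exp(n) + 1)*exp(n) - 8*exp(2*n) - 3)*exp(n)/(8*exp(2*n) + 3)^2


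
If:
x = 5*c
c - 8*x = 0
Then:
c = 0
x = 0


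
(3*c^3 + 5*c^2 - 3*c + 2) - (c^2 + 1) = 3*c^3 + 4*c^2 - 3*c + 1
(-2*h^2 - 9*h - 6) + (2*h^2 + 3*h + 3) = -6*h - 3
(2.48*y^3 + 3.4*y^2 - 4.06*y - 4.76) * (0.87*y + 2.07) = 2.1576*y^4 + 8.0916*y^3 + 3.5058*y^2 - 12.5454*y - 9.8532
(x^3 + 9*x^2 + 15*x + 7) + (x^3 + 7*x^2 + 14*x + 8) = 2*x^3 + 16*x^2 + 29*x + 15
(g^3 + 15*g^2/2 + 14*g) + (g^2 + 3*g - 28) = g^3 + 17*g^2/2 + 17*g - 28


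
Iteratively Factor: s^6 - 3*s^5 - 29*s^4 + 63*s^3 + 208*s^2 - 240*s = (s - 1)*(s^5 - 2*s^4 - 31*s^3 + 32*s^2 + 240*s) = (s - 5)*(s - 1)*(s^4 + 3*s^3 - 16*s^2 - 48*s) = s*(s - 5)*(s - 1)*(s^3 + 3*s^2 - 16*s - 48) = s*(s - 5)*(s - 4)*(s - 1)*(s^2 + 7*s + 12) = s*(s - 5)*(s - 4)*(s - 1)*(s + 4)*(s + 3)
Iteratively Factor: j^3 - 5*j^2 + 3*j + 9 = (j - 3)*(j^2 - 2*j - 3) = (j - 3)*(j + 1)*(j - 3)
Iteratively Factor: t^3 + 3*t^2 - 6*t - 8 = (t + 4)*(t^2 - t - 2) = (t - 2)*(t + 4)*(t + 1)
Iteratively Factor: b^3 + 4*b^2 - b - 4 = (b + 4)*(b^2 - 1) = (b + 1)*(b + 4)*(b - 1)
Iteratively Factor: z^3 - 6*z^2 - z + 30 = (z - 5)*(z^2 - z - 6) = (z - 5)*(z + 2)*(z - 3)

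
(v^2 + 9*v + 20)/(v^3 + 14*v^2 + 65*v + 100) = 1/(v + 5)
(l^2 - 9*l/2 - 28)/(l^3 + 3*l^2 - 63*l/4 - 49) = 2*(l - 8)/(2*l^2 - l - 28)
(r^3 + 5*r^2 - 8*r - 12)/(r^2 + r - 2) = (r^3 + 5*r^2 - 8*r - 12)/(r^2 + r - 2)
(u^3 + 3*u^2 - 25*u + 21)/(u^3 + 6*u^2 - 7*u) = (u - 3)/u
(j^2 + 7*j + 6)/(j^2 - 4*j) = (j^2 + 7*j + 6)/(j*(j - 4))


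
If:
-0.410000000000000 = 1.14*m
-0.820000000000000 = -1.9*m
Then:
No Solution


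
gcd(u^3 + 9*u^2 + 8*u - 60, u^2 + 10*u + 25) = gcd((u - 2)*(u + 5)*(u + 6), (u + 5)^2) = u + 5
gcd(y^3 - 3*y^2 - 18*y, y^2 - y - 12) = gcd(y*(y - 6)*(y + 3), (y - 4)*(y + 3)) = y + 3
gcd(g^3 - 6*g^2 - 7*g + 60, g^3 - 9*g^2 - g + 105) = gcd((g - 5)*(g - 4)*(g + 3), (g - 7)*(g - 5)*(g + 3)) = g^2 - 2*g - 15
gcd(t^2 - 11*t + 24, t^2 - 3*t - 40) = t - 8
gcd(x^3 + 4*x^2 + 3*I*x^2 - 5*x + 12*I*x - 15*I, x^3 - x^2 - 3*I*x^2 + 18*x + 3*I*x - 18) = x^2 + x*(-1 + 3*I) - 3*I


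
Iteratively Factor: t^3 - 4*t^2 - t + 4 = (t - 1)*(t^2 - 3*t - 4) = (t - 1)*(t + 1)*(t - 4)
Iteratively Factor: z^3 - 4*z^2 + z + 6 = (z + 1)*(z^2 - 5*z + 6) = (z - 2)*(z + 1)*(z - 3)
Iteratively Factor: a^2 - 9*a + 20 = (a - 4)*(a - 5)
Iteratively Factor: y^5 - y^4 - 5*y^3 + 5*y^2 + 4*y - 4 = (y + 1)*(y^4 - 2*y^3 - 3*y^2 + 8*y - 4) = (y - 1)*(y + 1)*(y^3 - y^2 - 4*y + 4) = (y - 1)^2*(y + 1)*(y^2 - 4) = (y - 1)^2*(y + 1)*(y + 2)*(y - 2)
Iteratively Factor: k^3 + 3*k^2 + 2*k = (k)*(k^2 + 3*k + 2) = k*(k + 1)*(k + 2)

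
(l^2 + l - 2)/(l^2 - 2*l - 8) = (l - 1)/(l - 4)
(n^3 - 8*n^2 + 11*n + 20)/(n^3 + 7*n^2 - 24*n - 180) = (n^2 - 3*n - 4)/(n^2 + 12*n + 36)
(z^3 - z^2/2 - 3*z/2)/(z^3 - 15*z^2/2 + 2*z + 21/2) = z/(z - 7)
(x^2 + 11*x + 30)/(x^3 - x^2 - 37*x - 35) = (x + 6)/(x^2 - 6*x - 7)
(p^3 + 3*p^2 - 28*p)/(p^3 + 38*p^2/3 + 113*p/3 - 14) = 3*p*(p - 4)/(3*p^2 + 17*p - 6)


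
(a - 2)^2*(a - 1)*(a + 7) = a^4 + 2*a^3 - 27*a^2 + 52*a - 28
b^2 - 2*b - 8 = (b - 4)*(b + 2)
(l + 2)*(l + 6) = l^2 + 8*l + 12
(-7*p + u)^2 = 49*p^2 - 14*p*u + u^2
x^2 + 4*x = x*(x + 4)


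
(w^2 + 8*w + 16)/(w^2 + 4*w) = (w + 4)/w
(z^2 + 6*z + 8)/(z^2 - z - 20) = (z + 2)/(z - 5)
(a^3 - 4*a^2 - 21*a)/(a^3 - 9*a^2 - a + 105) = a/(a - 5)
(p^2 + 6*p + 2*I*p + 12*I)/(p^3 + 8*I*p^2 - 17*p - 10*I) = (p + 6)/(p^2 + 6*I*p - 5)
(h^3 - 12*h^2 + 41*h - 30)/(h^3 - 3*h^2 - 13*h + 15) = (h - 6)/(h + 3)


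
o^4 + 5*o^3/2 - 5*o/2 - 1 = (o - 1)*(o + 1/2)*(o + 1)*(o + 2)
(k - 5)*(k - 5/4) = k^2 - 25*k/4 + 25/4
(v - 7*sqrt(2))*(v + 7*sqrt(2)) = v^2 - 98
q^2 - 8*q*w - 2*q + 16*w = (q - 2)*(q - 8*w)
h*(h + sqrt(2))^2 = h^3 + 2*sqrt(2)*h^2 + 2*h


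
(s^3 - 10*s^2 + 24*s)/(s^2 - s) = (s^2 - 10*s + 24)/(s - 1)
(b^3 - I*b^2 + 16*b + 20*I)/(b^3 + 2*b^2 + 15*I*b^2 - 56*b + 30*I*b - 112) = (b^3 - I*b^2 + 16*b + 20*I)/(b^3 + b^2*(2 + 15*I) + b*(-56 + 30*I) - 112)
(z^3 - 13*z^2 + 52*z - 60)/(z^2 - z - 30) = (z^2 - 7*z + 10)/(z + 5)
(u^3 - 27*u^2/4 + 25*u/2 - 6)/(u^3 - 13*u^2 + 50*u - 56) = (u - 3/4)/(u - 7)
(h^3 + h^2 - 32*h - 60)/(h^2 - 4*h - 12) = h + 5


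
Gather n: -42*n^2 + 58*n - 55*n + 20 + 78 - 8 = -42*n^2 + 3*n + 90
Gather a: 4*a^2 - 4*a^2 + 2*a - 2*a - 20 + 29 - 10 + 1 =0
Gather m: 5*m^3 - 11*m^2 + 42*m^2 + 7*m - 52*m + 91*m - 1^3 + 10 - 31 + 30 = 5*m^3 + 31*m^2 + 46*m + 8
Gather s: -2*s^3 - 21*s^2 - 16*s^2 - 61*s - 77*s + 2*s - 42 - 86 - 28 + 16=-2*s^3 - 37*s^2 - 136*s - 140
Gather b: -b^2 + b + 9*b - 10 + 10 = -b^2 + 10*b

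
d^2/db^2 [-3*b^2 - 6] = -6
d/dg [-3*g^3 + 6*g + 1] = 6 - 9*g^2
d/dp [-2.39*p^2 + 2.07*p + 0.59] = 2.07 - 4.78*p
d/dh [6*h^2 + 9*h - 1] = 12*h + 9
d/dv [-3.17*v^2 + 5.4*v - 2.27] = 5.4 - 6.34*v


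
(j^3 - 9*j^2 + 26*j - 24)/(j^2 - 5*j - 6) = (-j^3 + 9*j^2 - 26*j + 24)/(-j^2 + 5*j + 6)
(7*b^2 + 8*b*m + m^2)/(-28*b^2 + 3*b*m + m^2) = (-b - m)/(4*b - m)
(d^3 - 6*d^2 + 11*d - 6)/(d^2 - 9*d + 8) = (d^2 - 5*d + 6)/(d - 8)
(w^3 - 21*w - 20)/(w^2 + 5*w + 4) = w - 5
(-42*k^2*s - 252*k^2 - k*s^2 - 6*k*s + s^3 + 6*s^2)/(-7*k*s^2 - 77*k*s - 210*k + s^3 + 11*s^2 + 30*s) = (6*k + s)/(s + 5)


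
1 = 1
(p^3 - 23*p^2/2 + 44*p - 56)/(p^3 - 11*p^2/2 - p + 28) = (p - 4)/(p + 2)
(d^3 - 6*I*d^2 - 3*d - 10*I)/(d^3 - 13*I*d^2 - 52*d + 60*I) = (d + I)/(d - 6*I)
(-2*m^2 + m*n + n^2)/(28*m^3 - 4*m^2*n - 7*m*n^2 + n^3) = (-m + n)/(14*m^2 - 9*m*n + n^2)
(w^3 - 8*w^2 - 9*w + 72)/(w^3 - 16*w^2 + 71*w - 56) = (w^2 - 9)/(w^2 - 8*w + 7)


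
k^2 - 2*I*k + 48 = (k - 8*I)*(k + 6*I)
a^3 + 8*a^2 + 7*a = a*(a + 1)*(a + 7)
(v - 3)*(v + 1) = v^2 - 2*v - 3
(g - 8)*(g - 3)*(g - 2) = g^3 - 13*g^2 + 46*g - 48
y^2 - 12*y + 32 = (y - 8)*(y - 4)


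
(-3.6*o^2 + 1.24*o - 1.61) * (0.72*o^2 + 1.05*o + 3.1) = -2.592*o^4 - 2.8872*o^3 - 11.0172*o^2 + 2.1535*o - 4.991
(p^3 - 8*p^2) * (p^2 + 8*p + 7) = p^5 - 57*p^3 - 56*p^2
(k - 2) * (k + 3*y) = k^2 + 3*k*y - 2*k - 6*y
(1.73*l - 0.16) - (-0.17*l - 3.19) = 1.9*l + 3.03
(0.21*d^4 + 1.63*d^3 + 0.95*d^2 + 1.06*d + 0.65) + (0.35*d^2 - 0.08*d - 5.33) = 0.21*d^4 + 1.63*d^3 + 1.3*d^2 + 0.98*d - 4.68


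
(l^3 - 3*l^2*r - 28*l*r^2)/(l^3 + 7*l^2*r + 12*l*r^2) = (l - 7*r)/(l + 3*r)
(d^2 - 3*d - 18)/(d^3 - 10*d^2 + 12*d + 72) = (d + 3)/(d^2 - 4*d - 12)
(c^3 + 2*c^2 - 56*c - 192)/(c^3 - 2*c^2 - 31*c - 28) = (c^2 - 2*c - 48)/(c^2 - 6*c - 7)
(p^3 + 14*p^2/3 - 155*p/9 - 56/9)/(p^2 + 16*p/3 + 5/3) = (3*p^2 + 13*p - 56)/(3*(p + 5))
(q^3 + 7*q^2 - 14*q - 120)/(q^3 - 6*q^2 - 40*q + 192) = (q + 5)/(q - 8)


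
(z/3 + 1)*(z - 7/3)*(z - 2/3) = z^3/3 - 67*z/27 + 14/9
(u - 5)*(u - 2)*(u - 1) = u^3 - 8*u^2 + 17*u - 10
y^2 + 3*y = y*(y + 3)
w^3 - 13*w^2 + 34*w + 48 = (w - 8)*(w - 6)*(w + 1)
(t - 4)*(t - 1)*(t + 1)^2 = t^4 - 3*t^3 - 5*t^2 + 3*t + 4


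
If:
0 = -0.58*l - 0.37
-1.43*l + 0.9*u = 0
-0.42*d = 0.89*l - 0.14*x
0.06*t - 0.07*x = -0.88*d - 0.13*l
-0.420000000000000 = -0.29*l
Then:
No Solution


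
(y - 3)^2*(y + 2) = y^3 - 4*y^2 - 3*y + 18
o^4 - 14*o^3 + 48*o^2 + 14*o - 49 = (o - 7)^2*(o - 1)*(o + 1)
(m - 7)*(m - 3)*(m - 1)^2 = m^4 - 12*m^3 + 42*m^2 - 52*m + 21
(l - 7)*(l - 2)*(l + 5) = l^3 - 4*l^2 - 31*l + 70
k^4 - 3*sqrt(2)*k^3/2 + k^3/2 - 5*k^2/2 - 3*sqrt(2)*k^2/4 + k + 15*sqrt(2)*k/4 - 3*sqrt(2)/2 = (k - 1)*(k - 1/2)*(k + 2)*(k - 3*sqrt(2)/2)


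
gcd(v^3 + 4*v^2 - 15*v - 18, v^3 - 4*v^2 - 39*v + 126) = v^2 + 3*v - 18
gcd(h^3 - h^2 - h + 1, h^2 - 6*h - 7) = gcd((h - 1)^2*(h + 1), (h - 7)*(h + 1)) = h + 1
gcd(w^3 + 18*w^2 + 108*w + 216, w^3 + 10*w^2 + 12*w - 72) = w^2 + 12*w + 36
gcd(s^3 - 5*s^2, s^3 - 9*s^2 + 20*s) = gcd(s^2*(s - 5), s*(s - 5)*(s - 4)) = s^2 - 5*s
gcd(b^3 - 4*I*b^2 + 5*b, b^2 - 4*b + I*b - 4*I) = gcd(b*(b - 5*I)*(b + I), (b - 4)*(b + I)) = b + I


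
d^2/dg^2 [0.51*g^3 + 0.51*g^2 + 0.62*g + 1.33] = 3.06*g + 1.02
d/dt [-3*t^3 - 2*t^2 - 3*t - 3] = -9*t^2 - 4*t - 3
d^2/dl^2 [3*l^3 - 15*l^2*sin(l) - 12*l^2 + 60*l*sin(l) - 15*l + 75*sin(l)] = 15*l^2*sin(l) - 60*sqrt(2)*l*sin(l + pi/4) + 18*l - 105*sin(l) + 120*cos(l) - 24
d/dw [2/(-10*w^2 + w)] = 2*(20*w - 1)/(w^2*(10*w - 1)^2)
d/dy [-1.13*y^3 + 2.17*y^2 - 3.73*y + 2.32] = -3.39*y^2 + 4.34*y - 3.73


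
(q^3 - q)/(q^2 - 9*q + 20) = (q^3 - q)/(q^2 - 9*q + 20)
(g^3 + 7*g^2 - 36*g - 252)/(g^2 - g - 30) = (g^2 + 13*g + 42)/(g + 5)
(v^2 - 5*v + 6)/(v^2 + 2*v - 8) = (v - 3)/(v + 4)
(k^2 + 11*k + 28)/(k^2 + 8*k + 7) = (k + 4)/(k + 1)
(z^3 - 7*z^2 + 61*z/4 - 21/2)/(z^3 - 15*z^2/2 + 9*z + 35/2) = (z^2 - 7*z/2 + 3)/(z^2 - 4*z - 5)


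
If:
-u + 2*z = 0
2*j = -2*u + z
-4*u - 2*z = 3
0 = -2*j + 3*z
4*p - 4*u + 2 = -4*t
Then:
No Solution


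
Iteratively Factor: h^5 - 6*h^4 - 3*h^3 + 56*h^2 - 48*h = (h)*(h^4 - 6*h^3 - 3*h^2 + 56*h - 48) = h*(h - 4)*(h^3 - 2*h^2 - 11*h + 12) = h*(h - 4)*(h - 1)*(h^2 - h - 12) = h*(h - 4)*(h - 1)*(h + 3)*(h - 4)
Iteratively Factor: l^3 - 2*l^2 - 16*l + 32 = (l - 2)*(l^2 - 16) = (l - 2)*(l + 4)*(l - 4)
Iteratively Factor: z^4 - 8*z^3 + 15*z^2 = (z - 5)*(z^3 - 3*z^2) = (z - 5)*(z - 3)*(z^2) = z*(z - 5)*(z - 3)*(z)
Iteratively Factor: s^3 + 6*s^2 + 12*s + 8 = (s + 2)*(s^2 + 4*s + 4) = (s + 2)^2*(s + 2)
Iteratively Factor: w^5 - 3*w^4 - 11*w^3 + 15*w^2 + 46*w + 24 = (w + 1)*(w^4 - 4*w^3 - 7*w^2 + 22*w + 24) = (w - 4)*(w + 1)*(w^3 - 7*w - 6) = (w - 4)*(w + 1)^2*(w^2 - w - 6) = (w - 4)*(w + 1)^2*(w + 2)*(w - 3)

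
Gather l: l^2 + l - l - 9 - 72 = l^2 - 81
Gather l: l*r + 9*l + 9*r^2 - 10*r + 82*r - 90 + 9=l*(r + 9) + 9*r^2 + 72*r - 81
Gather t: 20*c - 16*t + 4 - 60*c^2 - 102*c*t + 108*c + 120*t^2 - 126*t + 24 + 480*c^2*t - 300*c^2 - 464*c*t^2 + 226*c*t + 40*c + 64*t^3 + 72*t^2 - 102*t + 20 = -360*c^2 + 168*c + 64*t^3 + t^2*(192 - 464*c) + t*(480*c^2 + 124*c - 244) + 48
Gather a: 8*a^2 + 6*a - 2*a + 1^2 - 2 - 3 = 8*a^2 + 4*a - 4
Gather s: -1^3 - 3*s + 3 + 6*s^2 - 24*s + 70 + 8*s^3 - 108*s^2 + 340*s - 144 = 8*s^3 - 102*s^2 + 313*s - 72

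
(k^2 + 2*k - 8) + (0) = k^2 + 2*k - 8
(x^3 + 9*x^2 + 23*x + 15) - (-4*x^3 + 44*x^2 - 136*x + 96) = 5*x^3 - 35*x^2 + 159*x - 81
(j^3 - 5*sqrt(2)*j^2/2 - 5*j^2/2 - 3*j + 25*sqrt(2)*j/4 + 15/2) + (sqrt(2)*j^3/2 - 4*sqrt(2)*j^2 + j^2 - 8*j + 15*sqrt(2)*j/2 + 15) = sqrt(2)*j^3/2 + j^3 - 13*sqrt(2)*j^2/2 - 3*j^2/2 - 11*j + 55*sqrt(2)*j/4 + 45/2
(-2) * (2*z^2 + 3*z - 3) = -4*z^2 - 6*z + 6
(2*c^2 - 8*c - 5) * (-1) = -2*c^2 + 8*c + 5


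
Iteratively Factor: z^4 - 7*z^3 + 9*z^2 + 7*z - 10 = (z - 2)*(z^3 - 5*z^2 - z + 5) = (z - 5)*(z - 2)*(z^2 - 1) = (z - 5)*(z - 2)*(z + 1)*(z - 1)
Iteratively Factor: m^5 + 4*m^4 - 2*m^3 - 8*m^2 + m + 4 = (m + 4)*(m^4 - 2*m^2 + 1) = (m - 1)*(m + 4)*(m^3 + m^2 - m - 1) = (m - 1)*(m + 1)*(m + 4)*(m^2 - 1) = (m - 1)*(m + 1)^2*(m + 4)*(m - 1)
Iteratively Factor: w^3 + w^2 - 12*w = (w + 4)*(w^2 - 3*w) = w*(w + 4)*(w - 3)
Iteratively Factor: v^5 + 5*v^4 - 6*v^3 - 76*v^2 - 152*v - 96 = (v + 2)*(v^4 + 3*v^3 - 12*v^2 - 52*v - 48) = (v + 2)^2*(v^3 + v^2 - 14*v - 24) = (v - 4)*(v + 2)^2*(v^2 + 5*v + 6) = (v - 4)*(v + 2)^2*(v + 3)*(v + 2)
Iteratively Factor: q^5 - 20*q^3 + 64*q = (q - 2)*(q^4 + 2*q^3 - 16*q^2 - 32*q) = (q - 2)*(q + 4)*(q^3 - 2*q^2 - 8*q) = (q - 2)*(q + 2)*(q + 4)*(q^2 - 4*q) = q*(q - 2)*(q + 2)*(q + 4)*(q - 4)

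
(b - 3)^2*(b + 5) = b^3 - b^2 - 21*b + 45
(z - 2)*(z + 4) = z^2 + 2*z - 8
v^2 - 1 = (v - 1)*(v + 1)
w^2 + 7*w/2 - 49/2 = (w - 7/2)*(w + 7)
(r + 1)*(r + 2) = r^2 + 3*r + 2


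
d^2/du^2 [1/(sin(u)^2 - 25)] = 2*(-2*sin(u)^4 - 47*sin(u)^2 + 25)/(sin(u)^2 - 25)^3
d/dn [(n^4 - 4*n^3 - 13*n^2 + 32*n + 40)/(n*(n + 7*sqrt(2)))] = (2*n^5 - 4*n^4 + 21*sqrt(2)*n^4 - 56*sqrt(2)*n^3 - 91*sqrt(2)*n^2 - 32*n^2 - 80*n - 280*sqrt(2))/(n^2*(n^2 + 14*sqrt(2)*n + 98))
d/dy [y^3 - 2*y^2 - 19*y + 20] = 3*y^2 - 4*y - 19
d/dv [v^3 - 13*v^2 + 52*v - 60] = 3*v^2 - 26*v + 52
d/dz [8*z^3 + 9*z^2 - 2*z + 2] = 24*z^2 + 18*z - 2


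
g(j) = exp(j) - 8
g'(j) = exp(j)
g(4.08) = 51.15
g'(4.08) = 59.15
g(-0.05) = -7.05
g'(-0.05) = 0.95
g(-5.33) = -8.00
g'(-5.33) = 0.00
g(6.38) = 581.93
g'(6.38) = 589.93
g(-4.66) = -7.99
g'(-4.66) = 0.01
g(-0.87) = -7.58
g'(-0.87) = 0.42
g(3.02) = 12.49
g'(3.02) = 20.49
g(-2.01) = -7.87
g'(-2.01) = 0.13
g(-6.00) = -8.00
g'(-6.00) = 0.00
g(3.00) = 12.09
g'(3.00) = 20.09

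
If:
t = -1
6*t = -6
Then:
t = -1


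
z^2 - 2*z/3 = z*(z - 2/3)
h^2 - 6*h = h*(h - 6)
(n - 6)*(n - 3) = n^2 - 9*n + 18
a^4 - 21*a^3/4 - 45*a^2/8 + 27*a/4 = a*(a - 6)*(a - 3/4)*(a + 3/2)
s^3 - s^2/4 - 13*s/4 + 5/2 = (s - 5/4)*(s - 1)*(s + 2)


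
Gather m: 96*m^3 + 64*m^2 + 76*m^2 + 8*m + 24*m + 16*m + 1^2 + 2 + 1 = 96*m^3 + 140*m^2 + 48*m + 4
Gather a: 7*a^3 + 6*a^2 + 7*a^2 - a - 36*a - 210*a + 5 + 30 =7*a^3 + 13*a^2 - 247*a + 35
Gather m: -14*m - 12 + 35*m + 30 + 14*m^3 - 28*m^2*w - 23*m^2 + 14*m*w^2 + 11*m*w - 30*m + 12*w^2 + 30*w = 14*m^3 + m^2*(-28*w - 23) + m*(14*w^2 + 11*w - 9) + 12*w^2 + 30*w + 18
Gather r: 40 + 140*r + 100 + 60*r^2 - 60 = 60*r^2 + 140*r + 80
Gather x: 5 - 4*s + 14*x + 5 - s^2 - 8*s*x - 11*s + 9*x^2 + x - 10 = -s^2 - 15*s + 9*x^2 + x*(15 - 8*s)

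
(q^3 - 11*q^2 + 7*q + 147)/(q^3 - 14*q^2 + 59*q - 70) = (q^2 - 4*q - 21)/(q^2 - 7*q + 10)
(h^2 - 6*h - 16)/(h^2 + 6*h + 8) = (h - 8)/(h + 4)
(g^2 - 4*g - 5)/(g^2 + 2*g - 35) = (g + 1)/(g + 7)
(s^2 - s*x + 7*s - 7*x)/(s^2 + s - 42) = (s - x)/(s - 6)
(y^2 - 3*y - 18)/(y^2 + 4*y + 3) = (y - 6)/(y + 1)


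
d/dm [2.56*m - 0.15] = 2.56000000000000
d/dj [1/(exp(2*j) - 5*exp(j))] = (5 - 2*exp(j))*exp(-j)/(exp(j) - 5)^2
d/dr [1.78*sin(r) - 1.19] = 1.78*cos(r)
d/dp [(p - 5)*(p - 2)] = 2*p - 7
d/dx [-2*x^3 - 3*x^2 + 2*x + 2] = -6*x^2 - 6*x + 2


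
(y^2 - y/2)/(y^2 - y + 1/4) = 2*y/(2*y - 1)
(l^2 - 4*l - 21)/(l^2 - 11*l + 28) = (l + 3)/(l - 4)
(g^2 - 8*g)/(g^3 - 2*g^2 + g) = (g - 8)/(g^2 - 2*g + 1)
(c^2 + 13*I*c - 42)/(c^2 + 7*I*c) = (c + 6*I)/c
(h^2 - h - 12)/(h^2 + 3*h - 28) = (h + 3)/(h + 7)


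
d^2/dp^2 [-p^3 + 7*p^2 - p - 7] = 14 - 6*p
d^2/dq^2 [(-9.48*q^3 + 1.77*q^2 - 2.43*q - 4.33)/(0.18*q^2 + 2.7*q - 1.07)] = (1.4210854715202e-14*q^4 - 143.748*q^3 + 165.52998*q^2 - 80.5563*q - 74.78691)/(0.005832*q^6 + 0.26244*q^5 + 3.832596*q^4 + 16.56288*q^3 - 22.782654*q^2 + 9.27369*q - 1.225043)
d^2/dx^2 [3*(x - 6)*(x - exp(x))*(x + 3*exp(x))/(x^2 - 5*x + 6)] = 6*(x^6*exp(x) - 6*x^5*exp(2*x) - 16*x^5*exp(x) + 102*x^4*exp(2*x) + 99*x^4*exp(x) - 687*x^3*exp(2*x) - 270*x^3*exp(x) - 11*x^3 + 2286*x^2*exp(2*x) + 180*x^2*exp(x) + 18*x^2 - 3744*x*exp(2*x) + 504*x*exp(x) + 108*x + 2412*exp(2*x) - 720*exp(x) - 216)/(x^6 - 15*x^5 + 93*x^4 - 305*x^3 + 558*x^2 - 540*x + 216)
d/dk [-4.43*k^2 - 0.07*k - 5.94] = -8.86*k - 0.07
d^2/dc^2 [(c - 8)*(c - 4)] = 2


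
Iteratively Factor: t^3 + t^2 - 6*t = (t)*(t^2 + t - 6) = t*(t + 3)*(t - 2)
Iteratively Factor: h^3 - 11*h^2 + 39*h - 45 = (h - 5)*(h^2 - 6*h + 9) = (h - 5)*(h - 3)*(h - 3)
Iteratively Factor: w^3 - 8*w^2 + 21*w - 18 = (w - 3)*(w^2 - 5*w + 6) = (w - 3)*(w - 2)*(w - 3)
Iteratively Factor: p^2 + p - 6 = (p + 3)*(p - 2)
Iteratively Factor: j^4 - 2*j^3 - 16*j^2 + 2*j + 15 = (j - 1)*(j^3 - j^2 - 17*j - 15) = (j - 5)*(j - 1)*(j^2 + 4*j + 3) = (j - 5)*(j - 1)*(j + 3)*(j + 1)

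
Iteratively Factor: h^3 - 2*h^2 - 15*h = (h)*(h^2 - 2*h - 15) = h*(h + 3)*(h - 5)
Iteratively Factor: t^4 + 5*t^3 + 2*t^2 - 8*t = (t)*(t^3 + 5*t^2 + 2*t - 8) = t*(t - 1)*(t^2 + 6*t + 8) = t*(t - 1)*(t + 4)*(t + 2)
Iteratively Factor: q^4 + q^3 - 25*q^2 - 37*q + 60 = (q - 1)*(q^3 + 2*q^2 - 23*q - 60) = (q - 1)*(q + 4)*(q^2 - 2*q - 15) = (q - 5)*(q - 1)*(q + 4)*(q + 3)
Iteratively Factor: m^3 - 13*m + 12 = (m - 3)*(m^2 + 3*m - 4) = (m - 3)*(m + 4)*(m - 1)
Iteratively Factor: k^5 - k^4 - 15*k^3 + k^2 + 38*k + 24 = (k + 3)*(k^4 - 4*k^3 - 3*k^2 + 10*k + 8) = (k + 1)*(k + 3)*(k^3 - 5*k^2 + 2*k + 8) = (k - 2)*(k + 1)*(k + 3)*(k^2 - 3*k - 4) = (k - 4)*(k - 2)*(k + 1)*(k + 3)*(k + 1)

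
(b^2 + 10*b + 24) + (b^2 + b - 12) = 2*b^2 + 11*b + 12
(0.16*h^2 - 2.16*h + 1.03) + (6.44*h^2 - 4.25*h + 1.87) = 6.6*h^2 - 6.41*h + 2.9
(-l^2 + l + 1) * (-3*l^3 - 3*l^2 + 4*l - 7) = 3*l^5 - 10*l^3 + 8*l^2 - 3*l - 7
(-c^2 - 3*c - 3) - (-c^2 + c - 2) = -4*c - 1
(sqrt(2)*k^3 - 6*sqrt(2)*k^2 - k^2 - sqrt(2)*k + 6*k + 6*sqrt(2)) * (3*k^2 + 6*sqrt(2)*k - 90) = 3*sqrt(2)*k^5 - 18*sqrt(2)*k^4 + 9*k^4 - 99*sqrt(2)*k^3 - 54*k^3 + 78*k^2 + 594*sqrt(2)*k^2 - 468*k + 90*sqrt(2)*k - 540*sqrt(2)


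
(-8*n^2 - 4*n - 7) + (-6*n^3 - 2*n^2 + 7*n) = -6*n^3 - 10*n^2 + 3*n - 7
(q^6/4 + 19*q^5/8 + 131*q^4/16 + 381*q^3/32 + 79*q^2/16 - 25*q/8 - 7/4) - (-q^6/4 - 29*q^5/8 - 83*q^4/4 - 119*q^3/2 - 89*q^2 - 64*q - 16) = q^6/2 + 6*q^5 + 463*q^4/16 + 2285*q^3/32 + 1503*q^2/16 + 487*q/8 + 57/4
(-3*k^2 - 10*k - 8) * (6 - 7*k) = 21*k^3 + 52*k^2 - 4*k - 48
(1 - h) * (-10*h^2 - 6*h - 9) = 10*h^3 - 4*h^2 + 3*h - 9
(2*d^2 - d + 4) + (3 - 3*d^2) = -d^2 - d + 7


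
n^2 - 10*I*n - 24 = (n - 6*I)*(n - 4*I)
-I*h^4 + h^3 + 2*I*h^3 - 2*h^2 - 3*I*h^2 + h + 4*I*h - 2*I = (h - 1)*(h - I)*(h + 2*I)*(-I*h + I)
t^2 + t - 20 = (t - 4)*(t + 5)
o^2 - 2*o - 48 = (o - 8)*(o + 6)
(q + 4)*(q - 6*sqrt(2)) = q^2 - 6*sqrt(2)*q + 4*q - 24*sqrt(2)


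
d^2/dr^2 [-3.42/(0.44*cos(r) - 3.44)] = (-0.662112*sin(r)^2 + 5.176512*cos(r) - 0.662112)/(0.44*cos(r) - 3.44)^3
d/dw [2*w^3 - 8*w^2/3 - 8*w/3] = 6*w^2 - 16*w/3 - 8/3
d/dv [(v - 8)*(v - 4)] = 2*v - 12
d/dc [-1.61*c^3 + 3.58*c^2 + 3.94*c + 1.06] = -4.83*c^2 + 7.16*c + 3.94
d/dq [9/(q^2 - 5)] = -18*q/(q^2 - 5)^2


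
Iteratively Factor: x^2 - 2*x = (x - 2)*(x)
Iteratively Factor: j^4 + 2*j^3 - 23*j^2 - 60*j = (j)*(j^3 + 2*j^2 - 23*j - 60) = j*(j + 3)*(j^2 - j - 20) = j*(j + 3)*(j + 4)*(j - 5)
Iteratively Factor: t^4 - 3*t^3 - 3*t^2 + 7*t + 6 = (t - 3)*(t^3 - 3*t - 2) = (t - 3)*(t + 1)*(t^2 - t - 2) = (t - 3)*(t - 2)*(t + 1)*(t + 1)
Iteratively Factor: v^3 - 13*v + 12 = (v + 4)*(v^2 - 4*v + 3) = (v - 1)*(v + 4)*(v - 3)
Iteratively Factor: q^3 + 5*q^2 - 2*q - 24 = (q + 3)*(q^2 + 2*q - 8) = (q + 3)*(q + 4)*(q - 2)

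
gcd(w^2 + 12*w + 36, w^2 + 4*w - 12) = w + 6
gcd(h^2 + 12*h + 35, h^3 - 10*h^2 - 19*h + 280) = h + 5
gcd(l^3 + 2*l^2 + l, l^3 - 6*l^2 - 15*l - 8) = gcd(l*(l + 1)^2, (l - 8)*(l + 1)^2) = l^2 + 2*l + 1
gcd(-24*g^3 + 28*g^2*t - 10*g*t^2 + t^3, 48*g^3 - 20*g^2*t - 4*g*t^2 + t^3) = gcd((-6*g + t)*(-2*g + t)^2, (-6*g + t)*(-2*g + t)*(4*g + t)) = 12*g^2 - 8*g*t + t^2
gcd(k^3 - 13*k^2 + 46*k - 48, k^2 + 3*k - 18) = k - 3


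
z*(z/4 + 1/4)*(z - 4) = z^3/4 - 3*z^2/4 - z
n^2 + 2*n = n*(n + 2)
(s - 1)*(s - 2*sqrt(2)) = s^2 - 2*sqrt(2)*s - s + 2*sqrt(2)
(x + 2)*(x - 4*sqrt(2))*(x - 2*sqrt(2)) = x^3 - 6*sqrt(2)*x^2 + 2*x^2 - 12*sqrt(2)*x + 16*x + 32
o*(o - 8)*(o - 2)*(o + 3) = o^4 - 7*o^3 - 14*o^2 + 48*o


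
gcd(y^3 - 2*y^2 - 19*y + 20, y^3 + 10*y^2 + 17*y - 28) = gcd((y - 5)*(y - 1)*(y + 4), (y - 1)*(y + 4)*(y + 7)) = y^2 + 3*y - 4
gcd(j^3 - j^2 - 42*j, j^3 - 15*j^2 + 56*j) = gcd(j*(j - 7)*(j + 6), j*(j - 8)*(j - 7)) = j^2 - 7*j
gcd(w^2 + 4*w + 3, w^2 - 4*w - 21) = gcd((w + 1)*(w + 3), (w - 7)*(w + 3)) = w + 3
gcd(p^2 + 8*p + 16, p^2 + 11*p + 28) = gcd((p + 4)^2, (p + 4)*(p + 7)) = p + 4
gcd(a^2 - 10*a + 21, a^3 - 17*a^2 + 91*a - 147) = a^2 - 10*a + 21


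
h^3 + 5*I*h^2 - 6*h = h*(h + 2*I)*(h + 3*I)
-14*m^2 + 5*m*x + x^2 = (-2*m + x)*(7*m + x)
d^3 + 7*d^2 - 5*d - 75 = (d - 3)*(d + 5)^2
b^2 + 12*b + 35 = (b + 5)*(b + 7)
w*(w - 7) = w^2 - 7*w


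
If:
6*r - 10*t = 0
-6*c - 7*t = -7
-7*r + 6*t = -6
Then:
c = -7/102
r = 30/17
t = 18/17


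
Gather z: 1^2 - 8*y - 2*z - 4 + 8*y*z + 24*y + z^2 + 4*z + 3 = 16*y + z^2 + z*(8*y + 2)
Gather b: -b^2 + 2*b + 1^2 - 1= -b^2 + 2*b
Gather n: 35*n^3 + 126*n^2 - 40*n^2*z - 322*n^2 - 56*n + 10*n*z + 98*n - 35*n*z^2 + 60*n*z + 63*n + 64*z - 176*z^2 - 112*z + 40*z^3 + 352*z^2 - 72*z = 35*n^3 + n^2*(-40*z - 196) + n*(-35*z^2 + 70*z + 105) + 40*z^3 + 176*z^2 - 120*z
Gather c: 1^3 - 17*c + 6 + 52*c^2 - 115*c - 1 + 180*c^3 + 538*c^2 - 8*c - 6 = 180*c^3 + 590*c^2 - 140*c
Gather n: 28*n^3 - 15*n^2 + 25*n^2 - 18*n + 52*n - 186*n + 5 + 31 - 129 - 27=28*n^3 + 10*n^2 - 152*n - 120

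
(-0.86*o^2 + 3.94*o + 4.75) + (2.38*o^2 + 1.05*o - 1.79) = 1.52*o^2 + 4.99*o + 2.96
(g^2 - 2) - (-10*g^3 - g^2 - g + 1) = 10*g^3 + 2*g^2 + g - 3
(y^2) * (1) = y^2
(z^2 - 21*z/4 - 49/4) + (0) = z^2 - 21*z/4 - 49/4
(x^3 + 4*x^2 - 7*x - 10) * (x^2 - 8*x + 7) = x^5 - 4*x^4 - 32*x^3 + 74*x^2 + 31*x - 70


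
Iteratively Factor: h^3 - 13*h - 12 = (h + 3)*(h^2 - 3*h - 4) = (h + 1)*(h + 3)*(h - 4)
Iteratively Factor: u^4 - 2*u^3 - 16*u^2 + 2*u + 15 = (u + 1)*(u^3 - 3*u^2 - 13*u + 15) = (u - 5)*(u + 1)*(u^2 + 2*u - 3) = (u - 5)*(u + 1)*(u + 3)*(u - 1)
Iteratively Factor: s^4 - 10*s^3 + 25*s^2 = (s)*(s^3 - 10*s^2 + 25*s) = s^2*(s^2 - 10*s + 25) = s^2*(s - 5)*(s - 5)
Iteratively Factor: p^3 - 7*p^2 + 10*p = (p)*(p^2 - 7*p + 10) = p*(p - 5)*(p - 2)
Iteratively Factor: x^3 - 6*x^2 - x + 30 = (x - 5)*(x^2 - x - 6) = (x - 5)*(x - 3)*(x + 2)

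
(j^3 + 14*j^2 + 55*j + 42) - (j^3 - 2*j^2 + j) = 16*j^2 + 54*j + 42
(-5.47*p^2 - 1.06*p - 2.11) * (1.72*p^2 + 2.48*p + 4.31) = -9.4084*p^4 - 15.3888*p^3 - 29.8337*p^2 - 9.8014*p - 9.0941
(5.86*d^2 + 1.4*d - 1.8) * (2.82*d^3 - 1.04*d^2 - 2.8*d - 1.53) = 16.5252*d^5 - 2.1464*d^4 - 22.94*d^3 - 11.0138*d^2 + 2.898*d + 2.754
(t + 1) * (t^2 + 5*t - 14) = t^3 + 6*t^2 - 9*t - 14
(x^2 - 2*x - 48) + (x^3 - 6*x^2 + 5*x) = x^3 - 5*x^2 + 3*x - 48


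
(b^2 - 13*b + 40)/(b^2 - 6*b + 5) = (b - 8)/(b - 1)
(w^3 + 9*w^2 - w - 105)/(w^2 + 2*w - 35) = (w^2 + 2*w - 15)/(w - 5)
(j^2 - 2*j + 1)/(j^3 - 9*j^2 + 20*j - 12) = (j - 1)/(j^2 - 8*j + 12)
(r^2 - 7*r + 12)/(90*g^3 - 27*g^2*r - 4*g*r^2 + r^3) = (r^2 - 7*r + 12)/(90*g^3 - 27*g^2*r - 4*g*r^2 + r^3)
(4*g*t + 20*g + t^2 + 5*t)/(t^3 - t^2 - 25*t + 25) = (4*g + t)/(t^2 - 6*t + 5)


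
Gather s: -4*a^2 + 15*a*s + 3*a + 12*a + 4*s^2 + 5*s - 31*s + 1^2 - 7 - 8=-4*a^2 + 15*a + 4*s^2 + s*(15*a - 26) - 14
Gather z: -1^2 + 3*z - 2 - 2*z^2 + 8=-2*z^2 + 3*z + 5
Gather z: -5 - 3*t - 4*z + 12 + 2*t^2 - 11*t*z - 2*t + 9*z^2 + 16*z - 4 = 2*t^2 - 5*t + 9*z^2 + z*(12 - 11*t) + 3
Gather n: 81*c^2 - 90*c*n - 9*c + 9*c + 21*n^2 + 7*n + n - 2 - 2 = 81*c^2 + 21*n^2 + n*(8 - 90*c) - 4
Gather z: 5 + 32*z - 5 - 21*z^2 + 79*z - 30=-21*z^2 + 111*z - 30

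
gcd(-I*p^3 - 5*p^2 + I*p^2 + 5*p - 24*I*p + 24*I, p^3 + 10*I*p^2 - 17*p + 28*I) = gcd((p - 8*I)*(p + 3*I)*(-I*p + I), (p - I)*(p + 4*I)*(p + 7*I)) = 1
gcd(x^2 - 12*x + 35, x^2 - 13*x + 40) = x - 5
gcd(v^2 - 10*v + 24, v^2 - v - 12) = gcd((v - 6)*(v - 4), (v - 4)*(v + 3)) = v - 4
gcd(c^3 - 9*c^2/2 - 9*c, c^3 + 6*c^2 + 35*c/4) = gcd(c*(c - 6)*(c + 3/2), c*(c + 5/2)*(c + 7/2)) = c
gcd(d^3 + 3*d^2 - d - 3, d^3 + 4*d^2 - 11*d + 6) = d - 1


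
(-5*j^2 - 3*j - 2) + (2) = -5*j^2 - 3*j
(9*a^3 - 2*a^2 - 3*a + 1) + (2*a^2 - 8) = 9*a^3 - 3*a - 7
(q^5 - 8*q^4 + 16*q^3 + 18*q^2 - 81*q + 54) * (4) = 4*q^5 - 32*q^4 + 64*q^3 + 72*q^2 - 324*q + 216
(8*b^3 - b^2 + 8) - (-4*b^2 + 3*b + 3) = 8*b^3 + 3*b^2 - 3*b + 5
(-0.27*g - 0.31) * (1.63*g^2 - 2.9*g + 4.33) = -0.4401*g^3 + 0.2777*g^2 - 0.2701*g - 1.3423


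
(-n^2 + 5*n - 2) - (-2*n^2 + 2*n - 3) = n^2 + 3*n + 1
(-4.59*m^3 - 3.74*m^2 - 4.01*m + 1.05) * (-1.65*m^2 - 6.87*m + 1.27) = 7.5735*m^5 + 37.7043*m^4 + 26.481*m^3 + 21.0664*m^2 - 12.3062*m + 1.3335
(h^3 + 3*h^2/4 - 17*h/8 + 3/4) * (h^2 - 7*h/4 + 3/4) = h^5 - h^4 - 43*h^3/16 + 161*h^2/32 - 93*h/32 + 9/16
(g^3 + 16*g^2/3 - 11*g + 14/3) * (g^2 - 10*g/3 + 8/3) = g^5 + 2*g^4 - 235*g^3/9 + 500*g^2/9 - 404*g/9 + 112/9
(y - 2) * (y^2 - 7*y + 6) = y^3 - 9*y^2 + 20*y - 12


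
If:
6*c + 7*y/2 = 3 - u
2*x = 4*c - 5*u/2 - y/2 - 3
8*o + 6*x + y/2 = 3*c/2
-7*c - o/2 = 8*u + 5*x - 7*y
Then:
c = 1021*y/194 + 9/97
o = 639/194 - 15391*y/388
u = 237/97 - 6805*y/194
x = 41999*y/776 - 1695/388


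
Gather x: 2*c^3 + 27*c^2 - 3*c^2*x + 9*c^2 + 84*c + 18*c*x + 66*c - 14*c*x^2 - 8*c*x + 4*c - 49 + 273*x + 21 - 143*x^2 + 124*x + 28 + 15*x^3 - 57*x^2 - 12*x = 2*c^3 + 36*c^2 + 154*c + 15*x^3 + x^2*(-14*c - 200) + x*(-3*c^2 + 10*c + 385)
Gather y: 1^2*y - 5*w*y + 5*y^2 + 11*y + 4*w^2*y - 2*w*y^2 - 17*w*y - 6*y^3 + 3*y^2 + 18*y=-6*y^3 + y^2*(8 - 2*w) + y*(4*w^2 - 22*w + 30)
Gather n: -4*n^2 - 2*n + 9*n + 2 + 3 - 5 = -4*n^2 + 7*n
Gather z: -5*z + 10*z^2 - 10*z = 10*z^2 - 15*z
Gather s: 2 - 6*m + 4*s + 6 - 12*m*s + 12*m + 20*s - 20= 6*m + s*(24 - 12*m) - 12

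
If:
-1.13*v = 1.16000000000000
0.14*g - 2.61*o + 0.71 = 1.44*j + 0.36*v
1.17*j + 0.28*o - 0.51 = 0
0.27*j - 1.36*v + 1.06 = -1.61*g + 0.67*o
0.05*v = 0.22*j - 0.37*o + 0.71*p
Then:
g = -1.55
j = 0.41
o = 0.10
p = -0.15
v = -1.03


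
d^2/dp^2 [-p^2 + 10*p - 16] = -2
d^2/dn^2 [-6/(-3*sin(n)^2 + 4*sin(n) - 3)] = 12*(-18*sin(n)^4 + 18*sin(n)^3 + 37*sin(n)^2 - 42*sin(n) + 7)/(3*sin(n)^2 - 4*sin(n) + 3)^3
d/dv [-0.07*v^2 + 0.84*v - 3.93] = 0.84 - 0.14*v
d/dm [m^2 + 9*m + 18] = 2*m + 9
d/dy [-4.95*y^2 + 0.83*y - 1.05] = 0.83 - 9.9*y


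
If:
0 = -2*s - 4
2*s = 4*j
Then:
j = -1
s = -2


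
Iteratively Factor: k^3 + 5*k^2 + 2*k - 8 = (k - 1)*(k^2 + 6*k + 8) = (k - 1)*(k + 2)*(k + 4)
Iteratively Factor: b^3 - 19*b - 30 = (b + 3)*(b^2 - 3*b - 10) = (b + 2)*(b + 3)*(b - 5)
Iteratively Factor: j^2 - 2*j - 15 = (j + 3)*(j - 5)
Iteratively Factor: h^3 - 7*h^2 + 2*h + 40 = (h - 5)*(h^2 - 2*h - 8) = (h - 5)*(h - 4)*(h + 2)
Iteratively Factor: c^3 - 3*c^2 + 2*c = (c)*(c^2 - 3*c + 2) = c*(c - 1)*(c - 2)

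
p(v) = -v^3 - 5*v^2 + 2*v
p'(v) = -3*v^2 - 10*v + 2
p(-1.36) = -9.45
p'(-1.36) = 10.05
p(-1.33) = -9.15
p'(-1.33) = 9.99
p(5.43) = -296.67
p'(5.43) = -140.75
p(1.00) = -4.00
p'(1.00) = -11.00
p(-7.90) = 165.19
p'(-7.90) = -106.23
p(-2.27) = -18.61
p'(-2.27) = 9.24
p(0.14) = 0.18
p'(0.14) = 0.54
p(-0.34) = -1.22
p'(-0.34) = 5.05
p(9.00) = -1116.00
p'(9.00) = -331.00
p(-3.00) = -24.00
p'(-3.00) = 5.00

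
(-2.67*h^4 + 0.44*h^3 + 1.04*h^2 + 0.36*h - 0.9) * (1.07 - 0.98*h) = 2.6166*h^5 - 3.2881*h^4 - 0.5484*h^3 + 0.76*h^2 + 1.2672*h - 0.963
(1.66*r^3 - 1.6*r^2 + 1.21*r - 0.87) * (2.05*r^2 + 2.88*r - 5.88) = 3.403*r^5 + 1.5008*r^4 - 11.8883*r^3 + 11.1093*r^2 - 9.6204*r + 5.1156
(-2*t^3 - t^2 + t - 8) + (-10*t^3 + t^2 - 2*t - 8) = -12*t^3 - t - 16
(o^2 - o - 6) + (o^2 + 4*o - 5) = 2*o^2 + 3*o - 11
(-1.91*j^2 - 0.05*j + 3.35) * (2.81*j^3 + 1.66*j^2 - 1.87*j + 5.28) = -5.3671*j^5 - 3.3111*j^4 + 12.9022*j^3 - 4.4303*j^2 - 6.5285*j + 17.688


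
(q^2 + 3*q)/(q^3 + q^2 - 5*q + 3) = q/(q^2 - 2*q + 1)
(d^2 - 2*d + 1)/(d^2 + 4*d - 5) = (d - 1)/(d + 5)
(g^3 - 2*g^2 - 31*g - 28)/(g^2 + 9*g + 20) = (g^2 - 6*g - 7)/(g + 5)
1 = 1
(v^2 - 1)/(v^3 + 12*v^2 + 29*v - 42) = (v + 1)/(v^2 + 13*v + 42)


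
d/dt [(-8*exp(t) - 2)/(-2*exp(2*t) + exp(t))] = 2*(-8*exp(2*t) - 4*exp(t) + 1)*exp(-t)/(4*exp(2*t) - 4*exp(t) + 1)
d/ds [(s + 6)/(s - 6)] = -12/(s - 6)^2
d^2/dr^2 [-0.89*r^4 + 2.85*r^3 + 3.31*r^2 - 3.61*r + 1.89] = -10.68*r^2 + 17.1*r + 6.62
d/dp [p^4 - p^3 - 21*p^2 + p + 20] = 4*p^3 - 3*p^2 - 42*p + 1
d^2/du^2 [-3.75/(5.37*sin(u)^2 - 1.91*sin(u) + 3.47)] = (432.5535*sin(u)^4 - 115.387875*sin(u)^3 - 914.658375*sin(u)^2 + 255.629625*sin(u) + 112.3935)/(5.37*sin(u)^2 - 1.91*sin(u) + 3.47)^3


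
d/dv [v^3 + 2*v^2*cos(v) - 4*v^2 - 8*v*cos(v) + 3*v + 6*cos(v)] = -2*v^2*sin(v) + 3*v^2 + 8*v*sin(v) + 4*v*cos(v) - 8*v - 6*sin(v) - 8*cos(v) + 3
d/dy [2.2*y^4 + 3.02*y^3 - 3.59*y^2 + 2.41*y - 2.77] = 8.8*y^3 + 9.06*y^2 - 7.18*y + 2.41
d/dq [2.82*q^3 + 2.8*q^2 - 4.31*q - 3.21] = 8.46*q^2 + 5.6*q - 4.31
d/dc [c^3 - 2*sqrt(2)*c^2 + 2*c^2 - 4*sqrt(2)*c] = 3*c^2 - 4*sqrt(2)*c + 4*c - 4*sqrt(2)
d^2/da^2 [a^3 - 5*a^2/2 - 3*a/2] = 6*a - 5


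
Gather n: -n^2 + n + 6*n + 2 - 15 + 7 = -n^2 + 7*n - 6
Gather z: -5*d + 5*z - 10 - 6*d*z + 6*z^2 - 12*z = -5*d + 6*z^2 + z*(-6*d - 7) - 10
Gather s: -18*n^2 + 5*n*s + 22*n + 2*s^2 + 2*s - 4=-18*n^2 + 22*n + 2*s^2 + s*(5*n + 2) - 4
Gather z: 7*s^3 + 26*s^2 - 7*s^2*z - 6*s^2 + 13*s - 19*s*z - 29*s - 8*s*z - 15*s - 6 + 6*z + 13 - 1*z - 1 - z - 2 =7*s^3 + 20*s^2 - 31*s + z*(-7*s^2 - 27*s + 4) + 4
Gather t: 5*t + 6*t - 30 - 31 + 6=11*t - 55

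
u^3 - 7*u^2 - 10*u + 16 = (u - 8)*(u - 1)*(u + 2)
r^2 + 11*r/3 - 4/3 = (r - 1/3)*(r + 4)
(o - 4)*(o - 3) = o^2 - 7*o + 12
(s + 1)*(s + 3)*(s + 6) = s^3 + 10*s^2 + 27*s + 18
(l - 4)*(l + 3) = l^2 - l - 12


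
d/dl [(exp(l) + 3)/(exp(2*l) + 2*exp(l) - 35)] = (-2*(exp(l) + 1)*(exp(l) + 3) + exp(2*l) + 2*exp(l) - 35)*exp(l)/(exp(2*l) + 2*exp(l) - 35)^2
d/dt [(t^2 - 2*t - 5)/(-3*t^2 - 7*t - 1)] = (-13*t^2 - 32*t - 33)/(9*t^4 + 42*t^3 + 55*t^2 + 14*t + 1)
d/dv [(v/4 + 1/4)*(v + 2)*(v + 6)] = 3*v^2/4 + 9*v/2 + 5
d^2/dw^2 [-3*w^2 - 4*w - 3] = -6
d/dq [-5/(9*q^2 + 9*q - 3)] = 5*(2*q + 1)/(3*q^2 + 3*q - 1)^2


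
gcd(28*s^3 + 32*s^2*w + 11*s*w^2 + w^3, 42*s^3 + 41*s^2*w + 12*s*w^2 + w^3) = 14*s^2 + 9*s*w + w^2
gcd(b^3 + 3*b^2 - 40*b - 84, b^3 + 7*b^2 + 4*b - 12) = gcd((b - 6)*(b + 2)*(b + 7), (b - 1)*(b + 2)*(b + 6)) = b + 2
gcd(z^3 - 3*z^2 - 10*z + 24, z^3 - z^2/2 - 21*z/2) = z + 3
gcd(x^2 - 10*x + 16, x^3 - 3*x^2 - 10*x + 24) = x - 2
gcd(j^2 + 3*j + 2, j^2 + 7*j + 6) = j + 1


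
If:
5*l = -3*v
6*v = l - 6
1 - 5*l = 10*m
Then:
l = 6/11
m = -19/110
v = -10/11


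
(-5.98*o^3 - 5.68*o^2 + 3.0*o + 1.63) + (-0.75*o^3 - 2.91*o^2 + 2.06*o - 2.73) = -6.73*o^3 - 8.59*o^2 + 5.06*o - 1.1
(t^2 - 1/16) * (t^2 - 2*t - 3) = t^4 - 2*t^3 - 49*t^2/16 + t/8 + 3/16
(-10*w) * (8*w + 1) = -80*w^2 - 10*w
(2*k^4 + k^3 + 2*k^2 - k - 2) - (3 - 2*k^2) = 2*k^4 + k^3 + 4*k^2 - k - 5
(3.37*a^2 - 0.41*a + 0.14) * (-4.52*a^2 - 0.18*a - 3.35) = -15.2324*a^4 + 1.2466*a^3 - 11.8485*a^2 + 1.3483*a - 0.469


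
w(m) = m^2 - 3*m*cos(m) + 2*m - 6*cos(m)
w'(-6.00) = -16.23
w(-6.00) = 35.52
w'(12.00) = 0.93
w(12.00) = 132.56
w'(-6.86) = -6.28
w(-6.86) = 45.56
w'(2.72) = 15.97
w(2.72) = 25.76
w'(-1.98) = -0.82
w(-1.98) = -0.02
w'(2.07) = 18.30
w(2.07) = 14.27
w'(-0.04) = -1.31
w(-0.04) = -5.95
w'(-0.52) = -3.85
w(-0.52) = -4.62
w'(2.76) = 15.62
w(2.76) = 26.39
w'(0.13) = 0.11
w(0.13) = -6.06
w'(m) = 3*m*sin(m) + 2*m + 6*sin(m) - 3*cos(m) + 2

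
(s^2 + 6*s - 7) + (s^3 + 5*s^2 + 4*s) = s^3 + 6*s^2 + 10*s - 7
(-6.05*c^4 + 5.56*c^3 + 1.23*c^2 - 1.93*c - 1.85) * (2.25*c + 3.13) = -13.6125*c^5 - 6.4265*c^4 + 20.1703*c^3 - 0.4926*c^2 - 10.2034*c - 5.7905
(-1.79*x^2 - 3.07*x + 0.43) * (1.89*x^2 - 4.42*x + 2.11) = -3.3831*x^4 + 2.1095*x^3 + 10.6052*x^2 - 8.3783*x + 0.9073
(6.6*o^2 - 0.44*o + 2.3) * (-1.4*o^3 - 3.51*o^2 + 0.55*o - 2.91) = -9.24*o^5 - 22.55*o^4 + 1.9544*o^3 - 27.521*o^2 + 2.5454*o - 6.693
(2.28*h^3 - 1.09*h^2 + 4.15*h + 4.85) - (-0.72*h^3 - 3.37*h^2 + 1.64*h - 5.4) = 3.0*h^3 + 2.28*h^2 + 2.51*h + 10.25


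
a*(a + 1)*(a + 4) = a^3 + 5*a^2 + 4*a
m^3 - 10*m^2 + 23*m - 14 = (m - 7)*(m - 2)*(m - 1)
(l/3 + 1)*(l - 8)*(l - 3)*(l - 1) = l^4/3 - 3*l^3 - l^2/3 + 27*l - 24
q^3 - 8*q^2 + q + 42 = (q - 7)*(q - 3)*(q + 2)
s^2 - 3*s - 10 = (s - 5)*(s + 2)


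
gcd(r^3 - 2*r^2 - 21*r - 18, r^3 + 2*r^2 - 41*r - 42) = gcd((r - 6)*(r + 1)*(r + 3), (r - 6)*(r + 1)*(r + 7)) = r^2 - 5*r - 6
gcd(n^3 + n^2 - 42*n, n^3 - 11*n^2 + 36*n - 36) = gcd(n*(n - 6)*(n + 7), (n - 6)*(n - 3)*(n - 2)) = n - 6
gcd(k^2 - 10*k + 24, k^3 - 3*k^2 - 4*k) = k - 4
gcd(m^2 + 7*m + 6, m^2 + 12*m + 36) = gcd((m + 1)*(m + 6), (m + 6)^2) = m + 6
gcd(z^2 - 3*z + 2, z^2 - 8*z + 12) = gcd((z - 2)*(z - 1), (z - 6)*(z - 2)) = z - 2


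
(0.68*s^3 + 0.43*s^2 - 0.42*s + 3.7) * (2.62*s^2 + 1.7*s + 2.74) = 1.7816*s^5 + 2.2826*s^4 + 1.4938*s^3 + 10.1582*s^2 + 5.1392*s + 10.138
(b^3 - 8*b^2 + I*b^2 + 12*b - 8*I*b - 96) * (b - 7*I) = b^4 - 8*b^3 - 6*I*b^3 + 19*b^2 + 48*I*b^2 - 152*b - 84*I*b + 672*I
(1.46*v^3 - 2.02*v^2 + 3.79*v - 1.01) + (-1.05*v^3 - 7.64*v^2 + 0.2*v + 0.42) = 0.41*v^3 - 9.66*v^2 + 3.99*v - 0.59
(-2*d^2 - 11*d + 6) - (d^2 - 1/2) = -3*d^2 - 11*d + 13/2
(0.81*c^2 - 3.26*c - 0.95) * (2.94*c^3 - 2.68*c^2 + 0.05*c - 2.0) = 2.3814*c^5 - 11.7552*c^4 + 5.9843*c^3 + 0.763*c^2 + 6.4725*c + 1.9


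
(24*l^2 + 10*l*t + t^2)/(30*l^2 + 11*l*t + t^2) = (4*l + t)/(5*l + t)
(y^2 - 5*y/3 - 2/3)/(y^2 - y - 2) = (y + 1/3)/(y + 1)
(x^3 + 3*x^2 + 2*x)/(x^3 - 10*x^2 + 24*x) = (x^2 + 3*x + 2)/(x^2 - 10*x + 24)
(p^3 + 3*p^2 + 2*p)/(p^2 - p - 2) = p*(p + 2)/(p - 2)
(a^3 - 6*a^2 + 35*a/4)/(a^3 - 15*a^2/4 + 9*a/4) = (4*a^2 - 24*a + 35)/(4*a^2 - 15*a + 9)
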